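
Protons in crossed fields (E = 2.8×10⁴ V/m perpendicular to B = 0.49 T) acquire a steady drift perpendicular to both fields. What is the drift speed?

v_d ≈ 5.7×10⁴ m/s

The steady drift has the magnetic force balancing the electric force, so v_d = E/B.
v_d = 2.8×10⁴/0.49 = 5.7×10⁴ m/s.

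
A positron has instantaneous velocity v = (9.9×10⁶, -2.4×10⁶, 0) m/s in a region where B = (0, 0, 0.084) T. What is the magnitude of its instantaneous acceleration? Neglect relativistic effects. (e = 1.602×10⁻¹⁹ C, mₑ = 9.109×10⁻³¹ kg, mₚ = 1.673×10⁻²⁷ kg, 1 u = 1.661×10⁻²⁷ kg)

v×B = (-2.02×10⁵, -8.32×10⁵, 0) N/C.
F = q v×B = (1.602×10⁻¹⁹ C)·(-2.02×10⁵, -8.32×10⁵, 0) = (-3.23×10⁻¹⁴, -1.33×10⁻¹³, 0) N.
|a| = |F|/m = 1.371×10⁻¹³/9.109×10⁻³¹ ≈ 1.50×10¹⁷ m/s².

|a| ≈ 1.50×10¹⁷ m/s²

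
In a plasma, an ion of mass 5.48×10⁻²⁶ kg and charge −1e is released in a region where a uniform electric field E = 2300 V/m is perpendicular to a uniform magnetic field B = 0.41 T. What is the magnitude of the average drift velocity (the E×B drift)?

v_d ≈ 5600 m/s

In crossed fields the guiding centre drifts at v_d = |E×B|/B² = E/B, independent of charge and mass.
v_d = 2300/0.41 = 5600 m/s.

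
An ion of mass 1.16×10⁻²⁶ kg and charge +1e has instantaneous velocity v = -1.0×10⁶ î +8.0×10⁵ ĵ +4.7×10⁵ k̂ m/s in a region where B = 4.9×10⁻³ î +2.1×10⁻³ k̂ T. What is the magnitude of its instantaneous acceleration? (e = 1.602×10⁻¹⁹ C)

|a| ≈ 8.47×10¹⁰ m/s²

v×B = (1680, 4400, -3920) N/C.
F = q v×B = (1.602×10⁻¹⁹ C)·(1680, 4400, -3920) = (2.69×10⁻¹⁶, 7.05×10⁻¹⁶, -6.28×10⁻¹⁶) N.
|a| = |F|/m = 9.820×10⁻¹⁶/1.16×10⁻²⁶ ≈ 8.47×10¹⁰ m/s².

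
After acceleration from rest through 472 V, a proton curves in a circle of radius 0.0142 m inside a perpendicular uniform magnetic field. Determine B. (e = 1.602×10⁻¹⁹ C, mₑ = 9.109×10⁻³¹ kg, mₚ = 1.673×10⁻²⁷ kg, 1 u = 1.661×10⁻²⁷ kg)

v = √(2|q|V/m) = √(2·1.602×10⁻¹⁹·472/1.673×10⁻²⁷) ≈ 3.007×10⁵ m/s.
B = mv/(|q|r) = (1.673×10⁻²⁷)(3.007×10⁵)/((1.602×10⁻¹⁹)(0.0142)) ≈ 0.221 T.

B ≈ 0.221 T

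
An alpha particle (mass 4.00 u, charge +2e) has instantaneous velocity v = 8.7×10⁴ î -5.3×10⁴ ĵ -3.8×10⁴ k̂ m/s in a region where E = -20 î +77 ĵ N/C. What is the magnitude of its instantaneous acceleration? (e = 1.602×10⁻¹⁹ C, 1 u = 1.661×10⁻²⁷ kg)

Only an electric field acts, so F = qE = (3.204×10⁻¹⁹ C)·(-20.0, 77.0, 0) = (-6.41×10⁻¹⁸, 2.47×10⁻¹⁷, 0) N.
|a| = |F|/m = 2.549×10⁻¹⁷/6.644×10⁻²⁷ ≈ 3.84×10⁹ m/s².

|a| ≈ 3.84×10⁹ m/s²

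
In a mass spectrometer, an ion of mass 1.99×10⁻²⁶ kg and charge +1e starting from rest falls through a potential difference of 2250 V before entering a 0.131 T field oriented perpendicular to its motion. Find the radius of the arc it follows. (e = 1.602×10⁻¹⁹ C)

r ≈ 0.180 m

Acceleration: |q|V = ½mv² ⇒ v = √(2|q|V/m) = √(2·1.602×10⁻¹⁹·2250/1.99×10⁻²⁶) ≈ 1.903×10⁵ m/s.
In the field: r = mv/(|q|B) = (1.99×10⁻²⁶)(1.903×10⁵)/((1.602×10⁻¹⁹)(0.131)) ≈ 0.180 m.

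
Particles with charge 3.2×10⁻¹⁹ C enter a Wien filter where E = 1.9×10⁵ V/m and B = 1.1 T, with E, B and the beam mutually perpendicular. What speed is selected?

v = 1.7×10⁵ m/s

Straight-line motion ⇒ electric and magnetic forces cancel, so E = vB.
v = E/B = 1.9×10⁵/1.1 = 1.7×10⁵ m/s.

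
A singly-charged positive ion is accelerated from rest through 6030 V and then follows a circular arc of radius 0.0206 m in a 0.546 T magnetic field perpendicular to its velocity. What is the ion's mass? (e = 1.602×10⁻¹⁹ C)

m ≈ 1.68×10⁻²⁷ kg

Combine |q|V = ½mv² and r = mv/(|q|B): eliminate v to get m = qB²r²/(2V).
m = (1.602×10⁻¹⁹)(0.546)²(0.0206)²/(2·6030) ≈ 1.68×10⁻²⁷ kg.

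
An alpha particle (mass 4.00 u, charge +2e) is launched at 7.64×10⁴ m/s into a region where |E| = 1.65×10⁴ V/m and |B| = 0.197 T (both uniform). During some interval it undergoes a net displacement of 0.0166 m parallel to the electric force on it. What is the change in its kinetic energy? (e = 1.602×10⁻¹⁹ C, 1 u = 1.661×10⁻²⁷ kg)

ΔKE ≈ 8.78×10⁻¹⁷ J

The magnetic force is always ⟂ v and does no work; only the electric force changes KE.
ΔKE = F_E · d = |q|E d = (3.204×10⁻¹⁹)(1.65×10⁴)(0.0166) ≈ 8.78×10⁻¹⁷ J.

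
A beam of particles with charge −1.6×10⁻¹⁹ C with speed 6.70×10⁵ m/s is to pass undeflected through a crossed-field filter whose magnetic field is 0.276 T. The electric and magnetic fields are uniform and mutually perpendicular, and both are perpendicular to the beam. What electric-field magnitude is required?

E = 1.85×10⁵ V/m

For straight-line motion qE = qvB, so E = vB.
E = 6.70×10⁵ × 0.276 = 1.85×10⁵ V/m.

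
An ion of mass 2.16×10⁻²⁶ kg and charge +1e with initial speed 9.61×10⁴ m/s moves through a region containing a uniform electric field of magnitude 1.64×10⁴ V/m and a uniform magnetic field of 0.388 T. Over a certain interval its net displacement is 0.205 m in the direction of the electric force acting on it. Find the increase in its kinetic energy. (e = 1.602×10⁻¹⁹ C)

ΔKE ≈ 5.39×10⁻¹⁶ J

The magnetic force is always ⟂ v and does no work; only the electric force changes KE.
ΔKE = F_E · d = |q|E d = (1.602×10⁻¹⁹)(1.64×10⁴)(0.205) ≈ 5.39×10⁻¹⁶ J.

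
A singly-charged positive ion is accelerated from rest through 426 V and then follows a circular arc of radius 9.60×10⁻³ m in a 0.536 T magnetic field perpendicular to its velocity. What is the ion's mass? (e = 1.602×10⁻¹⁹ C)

m ≈ 4.98×10⁻²⁷ kg

Combine |q|V = ½mv² and r = mv/(|q|B): eliminate v to get m = qB²r²/(2V).
m = (1.602×10⁻¹⁹)(0.536)²(9.60×10⁻³)²/(2·426) ≈ 4.98×10⁻²⁷ kg.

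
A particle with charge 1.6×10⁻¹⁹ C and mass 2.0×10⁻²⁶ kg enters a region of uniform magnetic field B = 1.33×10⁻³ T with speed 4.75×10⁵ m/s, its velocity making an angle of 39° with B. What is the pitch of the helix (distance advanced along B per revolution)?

p ≈ 218 m

v∥ = v cosθ = 4.75×10⁵·cos39° ≈ 3.691×10⁵ m/s.
T = 2πm/(|q|B) = 2π(2.0×10⁻²⁶)/((1.6×10⁻¹⁹)(1.33×10⁻³)) ≈ 5.905×10⁻⁴ s.
pitch = v∥ T = (3.691×10⁵)(5.905×10⁻⁴) ≈ 218 m.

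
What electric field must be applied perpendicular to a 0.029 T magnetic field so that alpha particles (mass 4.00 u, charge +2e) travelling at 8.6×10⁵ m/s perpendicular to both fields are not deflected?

E = 2.5×10⁴ V/m

For straight-line motion qE = qvB, so E = vB.
E = 8.6×10⁵ × 0.029 = 2.5×10⁴ V/m.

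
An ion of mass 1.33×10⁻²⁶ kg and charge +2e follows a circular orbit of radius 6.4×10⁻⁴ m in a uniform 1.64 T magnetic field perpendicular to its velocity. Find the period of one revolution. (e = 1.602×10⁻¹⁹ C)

The cyclotron period depends only on m, q, B: T = 2πm/(|q|B).
T = 2π(1.33×10⁻²⁶)/((3.204×10⁻¹⁹)(1.64)) ≈ 1.59×10⁻⁷ s.

T ≈ 1.59×10⁻⁷ s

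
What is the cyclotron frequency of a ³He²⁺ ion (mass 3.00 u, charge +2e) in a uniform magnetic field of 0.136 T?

f ≈ 1.39×10⁶ Hz

f = |q|B/(2πm).
f = (3.204×10⁻¹⁹)(0.136)/(2π·4.983×10⁻²⁷) ≈ 1.39×10⁶ Hz.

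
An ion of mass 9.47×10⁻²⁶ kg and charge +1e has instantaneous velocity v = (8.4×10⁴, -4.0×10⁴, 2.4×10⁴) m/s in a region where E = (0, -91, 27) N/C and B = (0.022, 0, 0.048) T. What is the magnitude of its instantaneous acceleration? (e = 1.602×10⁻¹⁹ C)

|a| ≈ 7.06×10⁹ m/s²

v×B = (-1920, -3500, 880) N/C.
E + v×B = (-1920, -3600, 907) N/C.
F = q(E + v×B) = (1.602×10⁻¹⁹ C)·(-1920, -3600, 907) = (-3.08×10⁻¹⁶, -5.76×10⁻¹⁶, 1.45×10⁻¹⁶) N.
|a| = |F|/m = 6.689×10⁻¹⁶/9.47×10⁻²⁶ ≈ 7.06×10⁹ m/s².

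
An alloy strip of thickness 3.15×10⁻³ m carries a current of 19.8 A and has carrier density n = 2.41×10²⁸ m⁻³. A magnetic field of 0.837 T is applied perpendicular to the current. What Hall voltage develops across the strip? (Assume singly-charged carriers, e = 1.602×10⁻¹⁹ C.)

V_H ≈ 1.36×10⁻⁶ V

V_H = IB/(n e t).
V_H = (19.8)(0.837)/((2.41×10²⁸)(1.602×10⁻¹⁹)(3.15×10⁻³)) ≈ 1.36×10⁻⁶ V.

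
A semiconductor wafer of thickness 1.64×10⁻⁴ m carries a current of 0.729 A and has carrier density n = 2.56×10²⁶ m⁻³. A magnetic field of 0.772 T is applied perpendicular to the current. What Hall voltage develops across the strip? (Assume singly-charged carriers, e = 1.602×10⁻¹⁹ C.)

V_H = IB/(n e t).
V_H = (0.729)(0.772)/((2.56×10²⁶)(1.602×10⁻¹⁹)(1.64×10⁻⁴)) ≈ 8.37×10⁻⁵ V.

V_H ≈ 8.37×10⁻⁵ V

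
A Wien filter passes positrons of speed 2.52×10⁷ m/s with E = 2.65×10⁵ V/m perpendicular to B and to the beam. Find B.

Balance of forces in the selector: qE = qvB ⇒ B = E/v.
B = 2.65×10⁵/2.52×10⁷ = 0.0105 T.

B = 0.0105 T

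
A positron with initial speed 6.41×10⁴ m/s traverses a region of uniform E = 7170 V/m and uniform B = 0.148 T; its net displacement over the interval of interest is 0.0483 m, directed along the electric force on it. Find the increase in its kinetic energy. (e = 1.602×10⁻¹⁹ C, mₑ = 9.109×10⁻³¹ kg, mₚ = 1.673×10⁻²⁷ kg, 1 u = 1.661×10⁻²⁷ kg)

The magnetic force is always ⟂ v and does no work; only the electric force changes KE.
ΔKE = F_E · d = |q|E d = (1.602×10⁻¹⁹)(7170)(0.0483) ≈ 5.55×10⁻¹⁷ J.

ΔKE ≈ 5.55×10⁻¹⁷ J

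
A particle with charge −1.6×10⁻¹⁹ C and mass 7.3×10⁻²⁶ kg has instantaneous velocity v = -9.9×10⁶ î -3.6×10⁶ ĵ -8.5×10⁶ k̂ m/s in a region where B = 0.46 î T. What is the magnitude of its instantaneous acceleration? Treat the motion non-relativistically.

v×B = (0, -3.91×10⁶, 1.66×10⁶) N/C.
F = q v×B = (−1.6×10⁻¹⁹ C)·(0, -3.91×10⁶, 1.66×10⁶) = (0, 6.26×10⁻¹³, -2.65×10⁻¹³) N.
|a| = |F|/m = 6.794×10⁻¹³/7.3×10⁻²⁶ ≈ 9.31×10¹² m/s².

|a| ≈ 9.31×10¹² m/s²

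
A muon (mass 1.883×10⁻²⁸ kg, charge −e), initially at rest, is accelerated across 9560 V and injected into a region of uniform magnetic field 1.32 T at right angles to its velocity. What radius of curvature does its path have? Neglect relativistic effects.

Acceleration: |q|V = ½mv² ⇒ v = √(2|q|V/m) = √(2·1.602×10⁻¹⁹·9560/1.883×10⁻²⁸) ≈ 4.033×10⁶ m/s.
In the field: r = mv/(|q|B) = (1.883×10⁻²⁸)(4.033×10⁶)/((1.602×10⁻¹⁹)(1.32)) ≈ 3.59×10⁻³ m.

r ≈ 3.59×10⁻³ m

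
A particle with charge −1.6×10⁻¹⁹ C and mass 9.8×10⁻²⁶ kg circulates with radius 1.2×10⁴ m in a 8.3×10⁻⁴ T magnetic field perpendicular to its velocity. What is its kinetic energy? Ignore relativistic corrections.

KE ≈ 8.1×10⁷ eV

v = |q|Br/m, then KE = ½mv² = (qBr)²/(2m).
v = (1.6×10⁻¹⁹)(8.3×10⁻⁴)(1.2×10⁴)/9.8×10⁻²⁶ ≈ 1.626×10⁷ m/s.
KE = ½(9.8×10⁻²⁶)(1.626×10⁷)² ≈ 1.3×10⁻¹¹ J = 8.1×10⁷ eV.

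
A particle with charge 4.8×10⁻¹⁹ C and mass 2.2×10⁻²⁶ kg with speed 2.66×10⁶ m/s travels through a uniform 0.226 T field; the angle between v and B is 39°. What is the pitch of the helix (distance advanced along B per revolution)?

v∥ = v cosθ = 2.66×10⁶·cos39° ≈ 2.067×10⁶ m/s.
T = 2πm/(|q|B) = 2π(2.2×10⁻²⁶)/((4.8×10⁻¹⁹)(0.226)) ≈ 1.274×10⁻⁶ s.
pitch = v∥ T = (2.067×10⁶)(1.274×10⁻⁶) ≈ 2.63 m.

p ≈ 2.63 m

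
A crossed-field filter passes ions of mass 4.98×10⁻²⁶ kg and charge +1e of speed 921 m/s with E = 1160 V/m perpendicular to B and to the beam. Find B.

Balance of forces in the selector: qE = qvB ⇒ B = E/v.
B = 1160/921 = 1.26 T.

B = 1.26 T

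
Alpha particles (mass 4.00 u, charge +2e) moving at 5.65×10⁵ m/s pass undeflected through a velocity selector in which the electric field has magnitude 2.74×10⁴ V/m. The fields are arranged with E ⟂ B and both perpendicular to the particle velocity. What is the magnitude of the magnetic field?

Balance of forces in the selector: qE = qvB ⇒ B = E/v.
B = 2.74×10⁴/5.65×10⁵ = 0.0485 T.

B = 0.0485 T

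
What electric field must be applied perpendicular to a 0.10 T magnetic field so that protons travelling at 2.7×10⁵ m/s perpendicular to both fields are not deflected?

E = 2.7×10⁴ V/m

For straight-line motion qE = qvB, so E = vB.
E = 2.7×10⁵ × 0.10 = 2.7×10⁴ V/m.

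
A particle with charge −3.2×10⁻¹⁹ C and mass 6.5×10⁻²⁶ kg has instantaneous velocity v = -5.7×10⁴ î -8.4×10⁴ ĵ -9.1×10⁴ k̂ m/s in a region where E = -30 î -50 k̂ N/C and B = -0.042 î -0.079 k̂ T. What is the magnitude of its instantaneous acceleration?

v×B = (6640, -681, -3530) N/C.
E + v×B = (6610, -681, -3580) N/C.
F = q(E + v×B) = (−3.2×10⁻¹⁹ C)·(6610, -681, -3580) = (-2.11×10⁻¹⁵, 2.18×10⁻¹⁶, 1.14×10⁻¹⁵) N.
|a| = |F|/m = 2.414×10⁻¹⁵/6.5×10⁻²⁶ ≈ 3.71×10¹⁰ m/s².

|a| ≈ 3.71×10¹⁰ m/s²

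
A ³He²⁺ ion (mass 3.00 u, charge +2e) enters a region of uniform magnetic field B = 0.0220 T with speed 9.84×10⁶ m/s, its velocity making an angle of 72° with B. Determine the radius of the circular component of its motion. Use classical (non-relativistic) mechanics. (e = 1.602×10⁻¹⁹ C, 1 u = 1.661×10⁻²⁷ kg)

v⊥ = v sinθ = 9.84×10⁶·sin72° ≈ 9.358×10⁶ m/s.
r = m v⊥/(|q|B) = (4.983×10⁻²⁷)(9.358×10⁶)/((3.204×10⁻¹⁹)(0.0220)) ≈ 6.62 m.

r ≈ 6.62 m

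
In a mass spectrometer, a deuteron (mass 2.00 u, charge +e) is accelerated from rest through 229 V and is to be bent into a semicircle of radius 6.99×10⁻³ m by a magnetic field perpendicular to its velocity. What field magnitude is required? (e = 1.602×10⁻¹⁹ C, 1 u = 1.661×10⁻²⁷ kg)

v = √(2|q|V/m) = √(2·1.602×10⁻¹⁹·229/3.322×10⁻²⁷) ≈ 1.486×10⁵ m/s.
B = mv/(|q|r) = (3.322×10⁻²⁷)(1.486×10⁵)/((1.602×10⁻¹⁹)(6.99×10⁻³)) ≈ 0.441 T.

B ≈ 0.441 T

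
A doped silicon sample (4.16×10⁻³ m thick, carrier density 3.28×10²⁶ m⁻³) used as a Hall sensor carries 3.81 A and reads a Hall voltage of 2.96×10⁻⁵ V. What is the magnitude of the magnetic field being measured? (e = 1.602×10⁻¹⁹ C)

B ≈ 1.70 T

From V_H = IB/(n e t), B = V_H n e t / I.
B = (2.96×10⁻⁵)(3.28×10²⁶)(1.602×10⁻¹⁹)(4.16×10⁻³)/3.81 ≈ 1.70 T.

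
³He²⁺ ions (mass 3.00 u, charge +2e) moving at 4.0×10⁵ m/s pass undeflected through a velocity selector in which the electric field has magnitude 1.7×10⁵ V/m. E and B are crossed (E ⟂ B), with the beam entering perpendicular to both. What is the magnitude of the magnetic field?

Balance of forces in the selector: qE = qvB ⇒ B = E/v.
B = 1.7×10⁵/4.0×10⁵ = 0.42 T.

B = 0.42 T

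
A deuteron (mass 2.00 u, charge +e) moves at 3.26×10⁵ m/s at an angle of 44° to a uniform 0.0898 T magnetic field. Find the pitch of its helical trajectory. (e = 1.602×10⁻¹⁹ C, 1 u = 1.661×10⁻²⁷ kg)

p ≈ 0.340 m

v∥ = v cosθ = 3.26×10⁵·cos44° ≈ 2.345×10⁵ m/s.
T = 2πm/(|q|B) = 2π(3.322×10⁻²⁷)/((1.602×10⁻¹⁹)(0.0898)) ≈ 1.451×10⁻⁶ s.
pitch = v∥ T = (2.345×10⁵)(1.451×10⁻⁶) ≈ 0.340 m.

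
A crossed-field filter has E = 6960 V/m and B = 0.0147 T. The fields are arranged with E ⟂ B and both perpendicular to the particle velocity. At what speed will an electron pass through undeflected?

Zero net Lorentz force requires |qE| = |q v×B|, i.e. E = vB.
v = E/B = 6960/0.0147 = 4.73×10⁵ m/s.

v = 4.73×10⁵ m/s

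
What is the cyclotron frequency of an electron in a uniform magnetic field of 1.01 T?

f ≈ 2.83×10¹⁰ Hz

f = |q|B/(2πm).
f = (1.602×10⁻¹⁹)(1.01)/(2π·9.109×10⁻³¹) ≈ 2.83×10¹⁰ Hz.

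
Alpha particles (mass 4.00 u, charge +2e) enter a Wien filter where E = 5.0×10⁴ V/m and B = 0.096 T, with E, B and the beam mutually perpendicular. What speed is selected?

Straight-line motion ⇒ electric and magnetic forces cancel, so E = vB.
v = E/B = 5.0×10⁴/0.096 = 5.2×10⁵ m/s.

v = 5.2×10⁵ m/s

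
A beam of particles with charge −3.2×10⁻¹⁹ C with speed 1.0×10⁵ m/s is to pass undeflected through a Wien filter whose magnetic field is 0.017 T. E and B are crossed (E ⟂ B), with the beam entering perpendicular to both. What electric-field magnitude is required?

E = 1700 V/m

For straight-line motion qE = qvB, so E = vB.
E = 1.0×10⁵ × 0.017 = 1700 V/m.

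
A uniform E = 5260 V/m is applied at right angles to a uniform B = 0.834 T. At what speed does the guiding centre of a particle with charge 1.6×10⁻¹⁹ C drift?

v_d ≈ 6310 m/s

The E×B drift speed is v_d = E/B.
v_d = 5260/0.834 = 6310 m/s.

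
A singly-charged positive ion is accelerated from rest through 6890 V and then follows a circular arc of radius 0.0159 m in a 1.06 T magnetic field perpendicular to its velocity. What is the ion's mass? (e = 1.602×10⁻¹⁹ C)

Combine |q|V = ½mv² and r = mv/(|q|B): eliminate v to get m = qB²r²/(2V).
m = (1.602×10⁻¹⁹)(1.06)²(0.0159)²/(2·6890) ≈ 3.30×10⁻²⁷ kg.

m ≈ 3.30×10⁻²⁷ kg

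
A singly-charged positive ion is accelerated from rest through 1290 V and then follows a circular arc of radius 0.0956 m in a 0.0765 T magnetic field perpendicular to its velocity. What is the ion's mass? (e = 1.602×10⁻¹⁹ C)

Combine |q|V = ½mv² and r = mv/(|q|B): eliminate v to get m = qB²r²/(2V).
m = (1.602×10⁻¹⁹)(0.0765)²(0.0956)²/(2·1290) ≈ 3.32×10⁻²⁷ kg.

m ≈ 3.32×10⁻²⁷ kg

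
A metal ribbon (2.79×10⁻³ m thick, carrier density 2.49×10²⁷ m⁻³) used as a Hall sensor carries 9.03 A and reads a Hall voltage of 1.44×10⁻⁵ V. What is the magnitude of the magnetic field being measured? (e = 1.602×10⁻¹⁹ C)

From V_H = IB/(n e t), B = V_H n e t / I.
B = (1.44×10⁻⁵)(2.49×10²⁷)(1.602×10⁻¹⁹)(2.79×10⁻³)/9.03 ≈ 1.77 T.

B ≈ 1.77 T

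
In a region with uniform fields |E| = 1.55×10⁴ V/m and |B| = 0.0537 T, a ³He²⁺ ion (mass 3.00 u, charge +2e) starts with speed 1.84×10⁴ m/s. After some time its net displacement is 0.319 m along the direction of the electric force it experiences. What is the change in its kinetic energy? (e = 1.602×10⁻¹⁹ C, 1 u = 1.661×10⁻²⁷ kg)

The magnetic force is always ⟂ v and does no work; only the electric force changes KE.
ΔKE = F_E · d = |q|E d = (3.204×10⁻¹⁹)(1.55×10⁴)(0.319) ≈ 1.58×10⁻¹⁵ J.

ΔKE ≈ 1.58×10⁻¹⁵ J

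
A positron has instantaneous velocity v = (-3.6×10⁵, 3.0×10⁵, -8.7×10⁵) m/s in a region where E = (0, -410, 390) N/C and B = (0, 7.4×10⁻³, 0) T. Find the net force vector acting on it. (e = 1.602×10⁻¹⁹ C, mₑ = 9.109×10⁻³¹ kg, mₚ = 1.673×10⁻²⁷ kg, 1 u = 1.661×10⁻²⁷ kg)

F ≈ (1.03×10⁻¹⁵, -6.57×10⁻¹⁷, -3.64×10⁻¹⁶) N

v×B = (6440, 0, -2660) N/C.
E + v×B = (6440, -410, -2270) N/C.
F = q(E + v×B) = (1.602×10⁻¹⁹ C)·(6440, -410, -2270) = (1.03×10⁻¹⁵, -6.57×10⁻¹⁷, -3.64×10⁻¹⁶) N.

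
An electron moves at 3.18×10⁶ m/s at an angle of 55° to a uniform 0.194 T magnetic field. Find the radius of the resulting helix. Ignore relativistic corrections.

r ≈ 7.63×10⁻⁵ m

v⊥ = v sinθ = 3.18×10⁶·sin55° ≈ 2.605×10⁶ m/s.
r = m v⊥/(|q|B) = (9.109×10⁻³¹)(2.605×10⁶)/((1.602×10⁻¹⁹)(0.194)) ≈ 7.63×10⁻⁵ m.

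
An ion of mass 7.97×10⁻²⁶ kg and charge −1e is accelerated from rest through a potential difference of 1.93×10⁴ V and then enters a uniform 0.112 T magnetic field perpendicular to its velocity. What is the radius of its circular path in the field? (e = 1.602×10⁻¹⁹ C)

Acceleration: |q|V = ½mv² ⇒ v = √(2|q|V/m) = √(2·1.602×10⁻¹⁹·1.93×10⁴/7.97×10⁻²⁶) ≈ 2.785×10⁵ m/s.
In the field: r = mv/(|q|B) = (7.97×10⁻²⁶)(2.785×10⁵)/((1.602×10⁻¹⁹)(0.112)) ≈ 1.24 m.

r ≈ 1.24 m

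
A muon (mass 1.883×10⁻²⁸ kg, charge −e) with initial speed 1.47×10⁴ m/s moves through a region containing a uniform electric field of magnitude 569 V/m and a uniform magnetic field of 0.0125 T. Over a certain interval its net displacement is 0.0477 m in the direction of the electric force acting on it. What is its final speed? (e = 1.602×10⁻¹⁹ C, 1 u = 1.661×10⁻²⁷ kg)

v_f ≈ 2.15×10⁵ m/s

B does no work; ΔKE = |q|E d.
½mv_f² = ½mv₀² + |q|Ed = ½(1.883×10⁻²⁸)(1.47×10⁴)² + (1.602×10⁻¹⁹)(569)(0.0477) ≈ 2.034×10⁻²⁰ J + 4.348×10⁻¹⁸ J ≈ 4.368×10⁻¹⁸ J.
v_f = √(2·4.368×10⁻¹⁸/1.883×10⁻²⁸) ≈ 2.15×10⁵ m/s.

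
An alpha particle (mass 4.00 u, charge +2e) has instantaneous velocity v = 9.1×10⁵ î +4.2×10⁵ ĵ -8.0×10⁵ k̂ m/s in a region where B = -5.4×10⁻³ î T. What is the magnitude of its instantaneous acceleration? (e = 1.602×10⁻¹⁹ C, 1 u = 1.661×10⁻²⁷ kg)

v×B = (0, 4320, 2270) N/C.
F = q v×B = (3.204×10⁻¹⁹ C)·(0, 4320, 2270) = (0, 1.38×10⁻¹⁵, 7.27×10⁻¹⁶) N.
|a| = |F|/m = 1.563×10⁻¹⁵/6.644×10⁻²⁷ ≈ 2.35×10¹¹ m/s².

|a| ≈ 2.35×10¹¹ m/s²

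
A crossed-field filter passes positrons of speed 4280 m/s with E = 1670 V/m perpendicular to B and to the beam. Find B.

Balance of forces in the selector: qE = qvB ⇒ B = E/v.
B = 1670/4280 = 0.390 T.

B = 0.390 T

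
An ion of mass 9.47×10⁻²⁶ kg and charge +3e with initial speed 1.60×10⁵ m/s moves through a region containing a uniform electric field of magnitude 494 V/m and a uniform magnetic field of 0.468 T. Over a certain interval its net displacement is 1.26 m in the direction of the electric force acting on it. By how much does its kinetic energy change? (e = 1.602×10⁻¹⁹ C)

ΔKE ≈ 2.99×10⁻¹⁶ J

The magnetic force is always ⟂ v and does no work; only the electric force changes KE.
ΔKE = F_E · d = |q|E d = (4.806×10⁻¹⁹)(494)(1.26) ≈ 2.99×10⁻¹⁶ J.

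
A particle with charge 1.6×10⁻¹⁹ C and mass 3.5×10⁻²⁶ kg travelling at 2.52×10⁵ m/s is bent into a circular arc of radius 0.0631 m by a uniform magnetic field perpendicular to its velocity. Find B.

B ≈ 0.874 T

From |q|vB = mv²/r, B = mv/(|q|r).
B = (3.5×10⁻²⁶)(2.52×10⁵)/((1.6×10⁻¹⁹)(0.0631)) ≈ 0.874 T.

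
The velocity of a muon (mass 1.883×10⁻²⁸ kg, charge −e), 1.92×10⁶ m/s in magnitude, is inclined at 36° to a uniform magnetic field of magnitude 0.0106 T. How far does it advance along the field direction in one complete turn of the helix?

v∥ = v cosθ = 1.92×10⁶·cos36° ≈ 1.553×10⁶ m/s.
T = 2πm/(|q|B) = 2π(1.883×10⁻²⁸)/((1.602×10⁻¹⁹)(0.0106)) ≈ 6.967×10⁻⁷ s.
pitch = v∥ T = (1.553×10⁶)(6.967×10⁻⁷) ≈ 1.08 m.

p ≈ 1.08 m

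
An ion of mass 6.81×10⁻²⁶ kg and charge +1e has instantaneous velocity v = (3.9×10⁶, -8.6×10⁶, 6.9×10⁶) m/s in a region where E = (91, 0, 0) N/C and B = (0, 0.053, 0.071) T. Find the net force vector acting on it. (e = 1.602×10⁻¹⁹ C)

F ≈ (-1.56×10⁻¹³, -4.44×10⁻¹⁴, 3.31×10⁻¹⁴) N

v×B = (-9.76×10⁵, -2.77×10⁵, 2.07×10⁵) N/C.
E + v×B = (-9.76×10⁵, -2.77×10⁵, 2.07×10⁵) N/C.
F = q(E + v×B) = (1.602×10⁻¹⁹ C)·(-9.76×10⁵, -2.77×10⁵, 2.07×10⁵) = (-1.56×10⁻¹³, -4.44×10⁻¹⁴, 3.31×10⁻¹⁴) N.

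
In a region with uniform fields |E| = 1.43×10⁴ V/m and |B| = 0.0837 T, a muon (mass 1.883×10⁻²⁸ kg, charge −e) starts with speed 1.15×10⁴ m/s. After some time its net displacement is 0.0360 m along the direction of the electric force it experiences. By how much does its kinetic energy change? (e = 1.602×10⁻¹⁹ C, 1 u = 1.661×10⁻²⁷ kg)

ΔKE ≈ 8.25×10⁻¹⁷ J

The magnetic force is always ⟂ v and does no work; only the electric force changes KE.
ΔKE = F_E · d = |q|E d = (1.602×10⁻¹⁹)(1.43×10⁴)(0.0360) ≈ 8.25×10⁻¹⁷ J.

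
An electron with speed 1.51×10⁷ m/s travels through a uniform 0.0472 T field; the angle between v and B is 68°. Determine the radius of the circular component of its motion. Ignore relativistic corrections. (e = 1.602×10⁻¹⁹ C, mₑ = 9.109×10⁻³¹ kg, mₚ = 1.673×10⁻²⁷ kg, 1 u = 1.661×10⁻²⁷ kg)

r ≈ 1.69×10⁻³ m

v⊥ = v sinθ = 1.51×10⁷·sin68° ≈ 1.400×10⁷ m/s.
r = m v⊥/(|q|B) = (9.109×10⁻³¹)(1.400×10⁷)/((1.602×10⁻¹⁹)(0.0472)) ≈ 1.69×10⁻³ m.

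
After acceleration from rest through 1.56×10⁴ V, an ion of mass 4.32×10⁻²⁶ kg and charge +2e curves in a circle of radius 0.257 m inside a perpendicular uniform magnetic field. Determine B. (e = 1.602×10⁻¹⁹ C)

B ≈ 0.252 T

v = √(2|q|V/m) = √(2·3.204×10⁻¹⁹·1.56×10⁴/4.32×10⁻²⁶) ≈ 4.810×10⁵ m/s.
B = mv/(|q|r) = (4.32×10⁻²⁶)(4.810×10⁵)/((3.204×10⁻¹⁹)(0.257)) ≈ 0.252 T.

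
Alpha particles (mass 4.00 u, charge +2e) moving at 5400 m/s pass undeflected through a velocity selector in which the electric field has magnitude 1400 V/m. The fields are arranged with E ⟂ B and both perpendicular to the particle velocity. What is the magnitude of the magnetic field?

Balance of forces in the selector: qE = qvB ⇒ B = E/v.
B = 1400/5400 = 0.26 T.

B = 0.26 T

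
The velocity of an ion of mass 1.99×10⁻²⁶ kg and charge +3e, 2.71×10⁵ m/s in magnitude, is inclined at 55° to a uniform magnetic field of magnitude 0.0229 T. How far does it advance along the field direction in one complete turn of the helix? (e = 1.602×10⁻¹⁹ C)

v∥ = v cosθ = 2.71×10⁵·cos55° ≈ 1.554×10⁵ m/s.
T = 2πm/(|q|B) = 2π(1.99×10⁻²⁶)/((4.806×10⁻¹⁹)(0.0229)) ≈ 1.136×10⁻⁵ s.
pitch = v∥ T = (1.554×10⁵)(1.136×10⁻⁵) ≈ 1.77 m.

p ≈ 1.77 m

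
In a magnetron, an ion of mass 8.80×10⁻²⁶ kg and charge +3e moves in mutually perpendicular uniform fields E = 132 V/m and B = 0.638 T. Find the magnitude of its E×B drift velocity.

v_d ≈ 207 m/s

The steady drift has the magnetic force balancing the electric force, so v_d = E/B.
v_d = 132/0.638 = 207 m/s.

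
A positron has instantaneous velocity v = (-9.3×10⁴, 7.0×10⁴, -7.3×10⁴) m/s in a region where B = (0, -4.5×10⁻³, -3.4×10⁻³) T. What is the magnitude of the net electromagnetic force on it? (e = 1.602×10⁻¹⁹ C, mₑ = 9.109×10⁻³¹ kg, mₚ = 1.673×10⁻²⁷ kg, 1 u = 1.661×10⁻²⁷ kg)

|F| ≈ 1.24×10⁻¹⁶ N

v×B = (-566, -316, 418) N/C.
F = q v×B = (1.602×10⁻¹⁹ C)·(-566, -316, 418) = (-9.08×10⁻¹⁷, -5.07×10⁻¹⁷, 6.70×10⁻¹⁷) N.
|F| = 1.24×10⁻¹⁶ N.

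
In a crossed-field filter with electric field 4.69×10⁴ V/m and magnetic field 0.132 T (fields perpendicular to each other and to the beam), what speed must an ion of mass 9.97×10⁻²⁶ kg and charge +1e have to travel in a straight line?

v = 3.55×10⁵ m/s

Straight-line motion ⇒ electric and magnetic forces cancel, so E = vB.
v = E/B = 4.69×10⁴/0.132 = 3.55×10⁵ m/s.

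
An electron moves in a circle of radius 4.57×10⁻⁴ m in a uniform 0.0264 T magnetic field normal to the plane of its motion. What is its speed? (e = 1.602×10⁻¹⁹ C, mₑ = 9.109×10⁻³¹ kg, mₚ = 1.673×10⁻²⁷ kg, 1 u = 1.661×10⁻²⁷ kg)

From |q|vB = mv²/r, v = |q|Br/m.
v = (1.602×10⁻¹⁹)(0.0264)(4.57×10⁻⁴)/9.109×10⁻³¹ ≈ 2.12×10⁶ m/s.

v ≈ 2.12×10⁶ m/s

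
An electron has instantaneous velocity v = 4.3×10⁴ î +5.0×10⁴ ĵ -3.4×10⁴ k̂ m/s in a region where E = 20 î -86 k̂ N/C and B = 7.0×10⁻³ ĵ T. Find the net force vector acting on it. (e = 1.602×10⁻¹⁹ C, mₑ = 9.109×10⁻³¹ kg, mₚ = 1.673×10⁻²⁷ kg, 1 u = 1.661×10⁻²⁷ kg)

v×B = (238, 0, 301) N/C.
E + v×B = (258, 0, 215) N/C.
F = q(E + v×B) = (−1.602×10⁻¹⁹ C)·(258, 0, 215) = (-4.13×10⁻¹⁷, 0, -3.44×10⁻¹⁷) N.

F ≈ (-4.13×10⁻¹⁷, 0, -3.44×10⁻¹⁷) N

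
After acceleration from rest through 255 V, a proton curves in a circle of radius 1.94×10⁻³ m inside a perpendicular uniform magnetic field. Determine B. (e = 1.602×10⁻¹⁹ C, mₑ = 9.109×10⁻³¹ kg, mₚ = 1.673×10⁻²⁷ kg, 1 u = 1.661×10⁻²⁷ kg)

B ≈ 1.19 T

v = √(2|q|V/m) = √(2·1.602×10⁻¹⁹·255/1.673×10⁻²⁷) ≈ 2.210×10⁵ m/s.
B = mv/(|q|r) = (1.673×10⁻²⁷)(2.210×10⁵)/((1.602×10⁻¹⁹)(1.94×10⁻³)) ≈ 1.19 T.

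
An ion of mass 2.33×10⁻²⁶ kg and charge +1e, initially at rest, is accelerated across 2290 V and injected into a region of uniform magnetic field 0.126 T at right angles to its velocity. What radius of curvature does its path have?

Acceleration: |q|V = ½mv² ⇒ v = √(2|q|V/m) = √(2·1.602×10⁻¹⁹·2290/2.33×10⁻²⁶) ≈ 1.775×10⁵ m/s.
In the field: r = mv/(|q|B) = (2.33×10⁻²⁶)(1.775×10⁵)/((1.602×10⁻¹⁹)(0.126)) ≈ 0.205 m.

r ≈ 0.205 m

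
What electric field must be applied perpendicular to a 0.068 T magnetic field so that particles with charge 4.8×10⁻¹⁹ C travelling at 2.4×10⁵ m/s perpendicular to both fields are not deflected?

E = 1.6×10⁴ V/m

For straight-line motion qE = qvB, so E = vB.
E = 2.4×10⁵ × 0.068 = 1.6×10⁴ V/m.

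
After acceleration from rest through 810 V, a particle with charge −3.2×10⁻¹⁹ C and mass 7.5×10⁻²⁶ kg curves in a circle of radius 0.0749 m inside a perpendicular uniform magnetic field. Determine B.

B ≈ 0.260 T

v = √(2|q|V/m) = √(2·3.2×10⁻¹⁹·810/7.5×10⁻²⁶) ≈ 8.314×10⁴ m/s.
B = mv/(|q|r) = (7.5×10⁻²⁶)(8.314×10⁴)/((3.2×10⁻¹⁹)(0.0749)) ≈ 0.260 T.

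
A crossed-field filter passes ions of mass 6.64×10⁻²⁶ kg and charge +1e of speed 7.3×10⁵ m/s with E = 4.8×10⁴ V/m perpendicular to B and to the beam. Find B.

B = 0.066 T

Balance of forces in the selector: qE = qvB ⇒ B = E/v.
B = 4.8×10⁴/7.3×10⁵ = 0.066 T.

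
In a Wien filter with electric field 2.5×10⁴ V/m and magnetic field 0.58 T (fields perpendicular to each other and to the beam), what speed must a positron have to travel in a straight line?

v = 4.3×10⁴ m/s

Zero net Lorentz force requires |qE| = |q v×B|, i.e. E = vB.
v = E/B = 2.5×10⁴/0.58 = 4.3×10⁴ m/s.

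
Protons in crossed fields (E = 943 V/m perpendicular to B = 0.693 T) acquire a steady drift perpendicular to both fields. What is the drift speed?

v_d ≈ 1360 m/s

The steady drift has the magnetic force balancing the electric force, so v_d = E/B.
v_d = 943/0.693 = 1360 m/s.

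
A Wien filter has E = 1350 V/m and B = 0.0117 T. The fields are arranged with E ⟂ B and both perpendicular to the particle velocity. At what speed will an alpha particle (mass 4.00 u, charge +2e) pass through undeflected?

v = 1.15×10⁵ m/s

Zero net Lorentz force requires |qE| = |q v×B|, i.e. E = vB.
v = E/B = 1350/0.0117 = 1.15×10⁵ m/s.
The result is independent of the particle's charge and mass.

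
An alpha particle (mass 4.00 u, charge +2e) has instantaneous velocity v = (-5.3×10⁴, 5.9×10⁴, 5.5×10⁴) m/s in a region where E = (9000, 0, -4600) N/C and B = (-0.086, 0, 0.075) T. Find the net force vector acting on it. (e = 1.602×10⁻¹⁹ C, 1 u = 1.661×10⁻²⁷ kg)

v×B = (4420, -755, 5070) N/C.
E + v×B = (1.34×10⁴, -755, 474) N/C.
F = q(E + v×B) = (3.204×10⁻¹⁹ C)·(1.34×10⁴, -755, 474) = (4.30×10⁻¹⁵, -2.42×10⁻¹⁶, 1.52×10⁻¹⁶) N.

F ≈ (4.30×10⁻¹⁵, -2.42×10⁻¹⁶, 1.52×10⁻¹⁶) N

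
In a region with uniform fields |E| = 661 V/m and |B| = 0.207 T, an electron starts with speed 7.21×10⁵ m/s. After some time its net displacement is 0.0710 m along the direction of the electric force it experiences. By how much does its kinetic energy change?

ΔKE ≈ 7.52×10⁻¹⁸ J

The magnetic force is always ⟂ v and does no work; only the electric force changes KE.
ΔKE = F_E · d = |q|E d = (1.602×10⁻¹⁹)(661)(0.0710) ≈ 7.52×10⁻¹⁸ J.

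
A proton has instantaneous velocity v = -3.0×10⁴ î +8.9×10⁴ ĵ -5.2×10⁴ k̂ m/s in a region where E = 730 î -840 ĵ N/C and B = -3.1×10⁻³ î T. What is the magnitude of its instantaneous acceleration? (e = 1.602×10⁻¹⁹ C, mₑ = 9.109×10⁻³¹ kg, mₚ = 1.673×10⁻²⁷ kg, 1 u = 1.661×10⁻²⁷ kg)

|a| ≈ 9.90×10¹⁰ m/s²

v×B = (0, 161, 276) N/C.
E + v×B = (730, -679, 276) N/C.
F = q(E + v×B) = (1.602×10⁻¹⁹ C)·(730, -679, 276) = (1.17×10⁻¹⁶, -1.09×10⁻¹⁶, 4.42×10⁻¹⁷) N.
|a| = |F|/m = 1.657×10⁻¹⁶/1.673×10⁻²⁷ ≈ 9.90×10¹⁰ m/s².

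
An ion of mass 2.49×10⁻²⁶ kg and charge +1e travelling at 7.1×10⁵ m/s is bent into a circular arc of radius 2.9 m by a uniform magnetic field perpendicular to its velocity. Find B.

From |q|vB = mv²/r, B = mv/(|q|r).
B = (2.49×10⁻²⁶)(7.1×10⁵)/((1.602×10⁻¹⁹)(2.9)) ≈ 0.038 T.

B ≈ 0.038 T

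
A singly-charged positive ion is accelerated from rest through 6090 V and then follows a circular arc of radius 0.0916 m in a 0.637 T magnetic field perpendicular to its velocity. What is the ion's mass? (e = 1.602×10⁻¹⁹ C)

Combine |q|V = ½mv² and r = mv/(|q|B): eliminate v to get m = qB²r²/(2V).
m = (1.602×10⁻¹⁹)(0.637)²(0.0916)²/(2·6090) ≈ 4.48×10⁻²⁶ kg.

m ≈ 4.48×10⁻²⁶ kg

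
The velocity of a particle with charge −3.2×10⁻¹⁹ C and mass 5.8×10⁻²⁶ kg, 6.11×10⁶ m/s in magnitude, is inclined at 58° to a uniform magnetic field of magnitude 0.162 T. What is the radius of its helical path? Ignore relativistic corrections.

r ≈ 5.80 m

v⊥ = v sinθ = 6.11×10⁶·sin58° ≈ 5.182×10⁶ m/s.
r = m v⊥/(|q|B) = (5.8×10⁻²⁶)(5.182×10⁶)/((3.2×10⁻¹⁹)(0.162)) ≈ 5.80 m.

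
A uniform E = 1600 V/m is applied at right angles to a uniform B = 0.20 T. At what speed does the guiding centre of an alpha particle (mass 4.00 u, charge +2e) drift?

The steady drift has the magnetic force balancing the electric force, so v_d = E/B.
v_d = 1600/0.20 = 8000 m/s.

v_d ≈ 8000 m/s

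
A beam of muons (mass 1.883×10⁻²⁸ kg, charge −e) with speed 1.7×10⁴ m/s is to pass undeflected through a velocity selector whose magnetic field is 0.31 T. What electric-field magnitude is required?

For straight-line motion qE = qvB, so E = vB.
E = 1.7×10⁴ × 0.31 = 5300 V/m.

E = 5300 V/m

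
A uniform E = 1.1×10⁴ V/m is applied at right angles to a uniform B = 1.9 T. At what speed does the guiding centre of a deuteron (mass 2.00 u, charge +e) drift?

In crossed fields the guiding centre drifts at v_d = |E×B|/B² = E/B, independent of charge and mass.
v_d = 1.1×10⁴/1.9 = 5800 m/s.

v_d ≈ 5800 m/s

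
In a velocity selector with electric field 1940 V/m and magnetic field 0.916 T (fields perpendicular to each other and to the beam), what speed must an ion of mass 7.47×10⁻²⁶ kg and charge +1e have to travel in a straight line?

v = 2120 m/s

Straight-line motion ⇒ electric and magnetic forces cancel, so E = vB.
v = E/B = 1940/0.916 = 2120 m/s.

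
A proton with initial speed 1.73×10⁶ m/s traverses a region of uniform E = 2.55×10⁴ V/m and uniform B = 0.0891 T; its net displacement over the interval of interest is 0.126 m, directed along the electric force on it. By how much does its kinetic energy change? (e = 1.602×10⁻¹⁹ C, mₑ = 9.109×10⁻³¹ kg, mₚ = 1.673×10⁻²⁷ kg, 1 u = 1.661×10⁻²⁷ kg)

ΔKE ≈ 5.15×10⁻¹⁶ J

The magnetic force is always ⟂ v and does no work; only the electric force changes KE.
ΔKE = F_E · d = |q|E d = (1.602×10⁻¹⁹)(2.55×10⁴)(0.126) ≈ 5.15×10⁻¹⁶ J.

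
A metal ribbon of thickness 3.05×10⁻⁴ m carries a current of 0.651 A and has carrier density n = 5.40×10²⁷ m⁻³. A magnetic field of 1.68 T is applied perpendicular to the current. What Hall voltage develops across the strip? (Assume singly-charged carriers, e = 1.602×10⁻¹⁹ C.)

V_H = IB/(n e t).
V_H = (0.651)(1.68)/((5.40×10²⁷)(1.602×10⁻¹⁹)(3.05×10⁻⁴)) ≈ 4.15×10⁻⁶ V.

V_H ≈ 4.15×10⁻⁶ V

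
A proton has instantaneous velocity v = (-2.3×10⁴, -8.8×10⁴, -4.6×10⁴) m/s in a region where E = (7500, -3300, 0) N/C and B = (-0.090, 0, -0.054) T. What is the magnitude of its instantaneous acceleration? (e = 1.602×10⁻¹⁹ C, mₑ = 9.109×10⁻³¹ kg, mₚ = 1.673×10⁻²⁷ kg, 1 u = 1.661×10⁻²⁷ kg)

|a| ≈ 1.40×10¹² m/s²

v×B = (4750, 2900, -7920) N/C.
E + v×B = (1.23×10⁴, -402, -7920) N/C.
F = q(E + v×B) = (1.602×10⁻¹⁹ C)·(1.23×10⁴, -402, -7920) = (1.96×10⁻¹⁵, -6.44×10⁻¹⁷, -1.27×10⁻¹⁵) N.
|a| = |F|/m = 2.338×10⁻¹⁵/1.673×10⁻²⁷ ≈ 1.40×10¹² m/s².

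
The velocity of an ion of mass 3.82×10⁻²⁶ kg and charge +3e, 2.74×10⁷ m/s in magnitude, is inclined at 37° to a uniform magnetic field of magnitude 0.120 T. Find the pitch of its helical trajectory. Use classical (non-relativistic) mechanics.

p ≈ 91.1 m

v∥ = v cosθ = 2.74×10⁷·cos37° ≈ 2.188×10⁷ m/s.
T = 2πm/(|q|B) = 2π(3.82×10⁻²⁶)/((4.806×10⁻¹⁹)(0.120)) ≈ 4.162×10⁻⁶ s.
pitch = v∥ T = (2.188×10⁷)(4.162×10⁻⁶) ≈ 91.1 m.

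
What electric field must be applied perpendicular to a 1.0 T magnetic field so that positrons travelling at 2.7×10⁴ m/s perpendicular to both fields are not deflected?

E = 2.7×10⁴ V/m

For straight-line motion qE = qvB, so E = vB.
E = 2.7×10⁴ × 1.0 = 2.7×10⁴ V/m.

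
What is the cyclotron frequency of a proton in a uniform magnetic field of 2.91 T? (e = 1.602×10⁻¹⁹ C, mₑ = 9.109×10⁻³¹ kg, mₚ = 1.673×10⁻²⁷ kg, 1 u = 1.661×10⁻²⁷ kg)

f = |q|B/(2πm).
f = (1.602×10⁻¹⁹)(2.91)/(2π·1.673×10⁻²⁷) ≈ 4.43×10⁷ Hz.

f ≈ 4.43×10⁷ Hz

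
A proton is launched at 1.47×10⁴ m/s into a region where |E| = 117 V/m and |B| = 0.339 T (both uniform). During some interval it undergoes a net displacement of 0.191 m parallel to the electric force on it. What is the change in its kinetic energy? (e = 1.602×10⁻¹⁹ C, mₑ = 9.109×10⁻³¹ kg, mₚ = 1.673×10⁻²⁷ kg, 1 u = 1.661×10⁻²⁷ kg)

ΔKE ≈ 3.58×10⁻¹⁸ J

The magnetic force is always ⟂ v and does no work; only the electric force changes KE.
ΔKE = F_E · d = |q|E d = (1.602×10⁻¹⁹)(117)(0.191) ≈ 3.58×10⁻¹⁸ J.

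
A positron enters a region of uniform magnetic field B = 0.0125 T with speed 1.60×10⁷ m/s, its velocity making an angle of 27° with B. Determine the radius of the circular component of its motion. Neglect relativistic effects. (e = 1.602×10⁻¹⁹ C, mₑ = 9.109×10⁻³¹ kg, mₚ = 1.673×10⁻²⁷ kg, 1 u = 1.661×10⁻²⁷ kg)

r ≈ 3.30×10⁻³ m

v⊥ = v sinθ = 1.60×10⁷·sin27° ≈ 7.264×10⁶ m/s.
r = m v⊥/(|q|B) = (9.109×10⁻³¹)(7.264×10⁶)/((1.602×10⁻¹⁹)(0.0125)) ≈ 3.30×10⁻³ m.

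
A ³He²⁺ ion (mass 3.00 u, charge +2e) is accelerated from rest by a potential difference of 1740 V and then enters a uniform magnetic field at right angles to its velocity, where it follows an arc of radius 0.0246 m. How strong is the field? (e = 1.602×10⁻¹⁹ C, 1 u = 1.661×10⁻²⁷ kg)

v = √(2|q|V/m) = √(2·3.204×10⁻¹⁹·1740/4.983×10⁻²⁷) ≈ 4.730×10⁵ m/s.
B = mv/(|q|r) = (4.983×10⁻²⁷)(4.730×10⁵)/((3.204×10⁻¹⁹)(0.0246)) ≈ 0.299 T.

B ≈ 0.299 T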